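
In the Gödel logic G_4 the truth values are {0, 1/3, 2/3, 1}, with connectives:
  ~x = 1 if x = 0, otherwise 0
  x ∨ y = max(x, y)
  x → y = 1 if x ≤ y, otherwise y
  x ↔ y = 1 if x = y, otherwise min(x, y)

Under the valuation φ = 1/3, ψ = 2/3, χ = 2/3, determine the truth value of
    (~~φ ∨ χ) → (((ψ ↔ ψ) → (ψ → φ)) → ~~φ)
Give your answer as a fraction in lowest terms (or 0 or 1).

~φ = ~1/3 = 0
~~φ = ~0 = 1
~~φ ∨ χ = 1 ∨ 2/3 = 1
ψ ↔ ψ = 2/3 ↔ 2/3 = 1
ψ → φ = 2/3 → 1/3 = 1/3
(ψ ↔ ψ) → (ψ → φ) = 1 → 1/3 = 1/3
~φ = ~1/3 = 0
~~φ = ~0 = 1
((ψ ↔ ψ) → (ψ → φ)) → ~~φ = 1/3 → 1 = 1
(~~φ ∨ χ) → (((ψ ↔ ψ) → (ψ → φ)) → ~~φ) = 1 → 1 = 1

1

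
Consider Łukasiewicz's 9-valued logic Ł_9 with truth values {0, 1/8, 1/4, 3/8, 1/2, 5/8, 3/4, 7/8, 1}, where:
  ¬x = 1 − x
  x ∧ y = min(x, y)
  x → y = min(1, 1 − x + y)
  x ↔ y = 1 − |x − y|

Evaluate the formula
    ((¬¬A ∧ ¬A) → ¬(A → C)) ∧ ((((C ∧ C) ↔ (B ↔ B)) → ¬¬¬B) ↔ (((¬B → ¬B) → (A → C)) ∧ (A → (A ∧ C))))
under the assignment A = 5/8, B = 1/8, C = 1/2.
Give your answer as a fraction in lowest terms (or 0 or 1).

¬A = ¬5/8 = 3/8
¬¬A = ¬3/8 = 5/8
¬A = ¬5/8 = 3/8
¬¬A ∧ ¬A = 5/8 ∧ 3/8 = 3/8
A → C = 5/8 → 1/2 = 7/8
¬(A → C) = ¬7/8 = 1/8
(¬¬A ∧ ¬A) → ¬(A → C) = 3/8 → 1/8 = 3/4
C ∧ C = 1/2 ∧ 1/2 = 1/2
B ↔ B = 1/8 ↔ 1/8 = 1
(C ∧ C) ↔ (B ↔ B) = 1/2 ↔ 1 = 1/2
¬B = ¬1/8 = 7/8
¬¬B = ¬7/8 = 1/8
¬¬¬B = ¬1/8 = 7/8
((C ∧ C) ↔ (B ↔ B)) → ¬¬¬B = 1/2 → 7/8 = 1
¬B = ¬1/8 = 7/8
¬B = ¬1/8 = 7/8
¬B → ¬B = 7/8 → 7/8 = 1
A → C = 5/8 → 1/2 = 7/8
(¬B → ¬B) → (A → C) = 1 → 7/8 = 7/8
A ∧ C = 5/8 ∧ 1/2 = 1/2
A → (A ∧ C) = 5/8 → 1/2 = 7/8
((¬B → ¬B) → (A → C)) ∧ (A → (A ∧ C)) = 7/8 ∧ 7/8 = 7/8
(((C ∧ C) ↔ (B ↔ B)) → ¬¬¬B) ↔ (((¬B → ¬B) → (A → C)) ∧ (A → (A ∧ C))) = 1 ↔ 7/8 = 7/8
((¬¬A ∧ ¬A) → ¬(A → C)) ∧ ((((C ∧ C) ↔ (B ↔ B)) → ¬¬¬B) ↔ (((¬B → ¬B) → (A → C)) ∧ (A → (A ∧ C)))) = 3/4 ∧ 7/8 = 3/4

3/4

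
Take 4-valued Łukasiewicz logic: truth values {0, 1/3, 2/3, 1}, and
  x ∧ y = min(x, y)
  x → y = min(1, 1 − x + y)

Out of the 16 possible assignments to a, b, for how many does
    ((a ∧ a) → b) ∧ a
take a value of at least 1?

a = 0, b = 0 ↦ 0  <
a = 0, b = 1/3 ↦ 0  <
a = 0, b = 2/3 ↦ 0  <
a = 0, b = 1 ↦ 0  <
a = 1/3, b = 0 ↦ 1/3  <
a = 1/3, b = 1/3 ↦ 1/3  <
a = 1/3, b = 2/3 ↦ 1/3  <
a = 1/3, b = 1 ↦ 1/3  <
a = 2/3, b = 0 ↦ 1/3  <
a = 2/3, b = 1/3 ↦ 2/3  <
a = 2/3, b = 2/3 ↦ 2/3  <
a = 2/3, b = 1 ↦ 2/3  <
a = 1, b = 0 ↦ 0  <
a = 1, b = 1/3 ↦ 1/3  <
a = 1, b = 2/3 ↦ 2/3  <
a = 1, b = 1 ↦ 1  ≥
So 1 of the 16 assignments meets the threshold.

1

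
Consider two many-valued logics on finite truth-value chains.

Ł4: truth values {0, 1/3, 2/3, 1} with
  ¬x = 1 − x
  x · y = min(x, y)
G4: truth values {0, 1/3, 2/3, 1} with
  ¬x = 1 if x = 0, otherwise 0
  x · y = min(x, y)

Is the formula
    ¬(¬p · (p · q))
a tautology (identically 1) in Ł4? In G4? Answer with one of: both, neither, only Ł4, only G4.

only G4

In Ł4: at p = 1/3, q = 1/3 the value is 2/3 — not a tautology.
In G4: every assignment gives 1 — tautology.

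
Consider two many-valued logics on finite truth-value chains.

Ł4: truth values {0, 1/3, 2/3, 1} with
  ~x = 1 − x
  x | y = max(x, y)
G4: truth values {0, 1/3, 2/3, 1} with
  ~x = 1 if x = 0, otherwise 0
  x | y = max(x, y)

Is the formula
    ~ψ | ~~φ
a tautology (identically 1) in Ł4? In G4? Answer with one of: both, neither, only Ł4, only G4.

In Ł4: at φ = 0, ψ = 1/3 the value is 2/3 — not a tautology.
In G4: at φ = 0, ψ = 1/3 the value is 0 — not a tautology.

neither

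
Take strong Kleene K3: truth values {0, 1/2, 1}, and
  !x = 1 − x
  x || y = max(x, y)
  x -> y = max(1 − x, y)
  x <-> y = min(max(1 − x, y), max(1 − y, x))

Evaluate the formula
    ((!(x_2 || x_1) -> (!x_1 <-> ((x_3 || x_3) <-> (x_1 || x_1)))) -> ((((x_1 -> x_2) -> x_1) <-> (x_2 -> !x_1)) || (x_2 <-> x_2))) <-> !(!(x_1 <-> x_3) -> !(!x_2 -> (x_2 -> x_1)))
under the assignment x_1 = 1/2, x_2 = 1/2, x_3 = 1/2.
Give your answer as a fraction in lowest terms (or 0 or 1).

x_2 || x_1 = 1/2 || 1/2 = 1/2
!(x_2 || x_1) = !1/2 = 1/2
!x_1 = !1/2 = 1/2
x_3 || x_3 = 1/2 || 1/2 = 1/2
x_1 || x_1 = 1/2 || 1/2 = 1/2
(x_3 || x_3) <-> (x_1 || x_1) = 1/2 <-> 1/2 = 1/2
!x_1 <-> ((x_3 || x_3) <-> (x_1 || x_1)) = 1/2 <-> 1/2 = 1/2
!(x_2 || x_1) -> (!x_1 <-> ((x_3 || x_3) <-> (x_1 || x_1))) = 1/2 -> 1/2 = 1/2
x_1 -> x_2 = 1/2 -> 1/2 = 1/2
(x_1 -> x_2) -> x_1 = 1/2 -> 1/2 = 1/2
!x_1 = !1/2 = 1/2
x_2 -> !x_1 = 1/2 -> 1/2 = 1/2
((x_1 -> x_2) -> x_1) <-> (x_2 -> !x_1) = 1/2 <-> 1/2 = 1/2
x_2 <-> x_2 = 1/2 <-> 1/2 = 1/2
(((x_1 -> x_2) -> x_1) <-> (x_2 -> !x_1)) || (x_2 <-> x_2) = 1/2 || 1/2 = 1/2
(!(x_2 || x_1) -> (!x_1 <-> ((x_3 || x_3) <-> (x_1 || x_1)))) -> ((((x_1 -> x_2) -> x_1) <-> (x_2 -> !x_1)) || (x_2 <-> x_2)) = 1/2 -> 1/2 = 1/2
x_1 <-> x_3 = 1/2 <-> 1/2 = 1/2
!(x_1 <-> x_3) = !1/2 = 1/2
!x_2 = !1/2 = 1/2
x_2 -> x_1 = 1/2 -> 1/2 = 1/2
!x_2 -> (x_2 -> x_1) = 1/2 -> 1/2 = 1/2
!(!x_2 -> (x_2 -> x_1)) = !1/2 = 1/2
!(x_1 <-> x_3) -> !(!x_2 -> (x_2 -> x_1)) = 1/2 -> 1/2 = 1/2
!(!(x_1 <-> x_3) -> !(!x_2 -> (x_2 -> x_1))) = !1/2 = 1/2
((!(x_2 || x_1) -> (!x_1 <-> ((x_3 || x_3) <-> (x_1 || x_1)))) -> ((((x_1 -> x_2) -> x_1) <-> (x_2 -> !x_1)) || (x_2 <-> x_2))) <-> !(!(x_1 <-> x_3) -> !(!x_2 -> (x_2 -> x_1))) = 1/2 <-> 1/2 = 1/2

1/2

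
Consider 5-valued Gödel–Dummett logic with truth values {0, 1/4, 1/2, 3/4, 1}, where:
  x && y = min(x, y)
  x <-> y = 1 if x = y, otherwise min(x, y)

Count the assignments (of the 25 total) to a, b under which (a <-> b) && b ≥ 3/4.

value 1: 1 assignment (counts)
value 3/4: 3 assignments (counts)
value 1/2: 5 assignments
value 1/4: 7 assignments
value 0: 9 assignments
So 4 of the 25 assignments meet the threshold.

4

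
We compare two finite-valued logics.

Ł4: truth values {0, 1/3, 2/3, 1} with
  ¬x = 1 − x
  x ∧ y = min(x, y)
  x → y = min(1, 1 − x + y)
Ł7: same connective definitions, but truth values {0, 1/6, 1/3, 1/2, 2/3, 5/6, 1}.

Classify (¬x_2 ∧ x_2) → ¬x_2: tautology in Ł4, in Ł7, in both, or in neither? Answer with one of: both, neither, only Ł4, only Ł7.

both

In Ł4: every assignment gives 1 — tautology.
In Ł7: every assignment gives 1 — tautology.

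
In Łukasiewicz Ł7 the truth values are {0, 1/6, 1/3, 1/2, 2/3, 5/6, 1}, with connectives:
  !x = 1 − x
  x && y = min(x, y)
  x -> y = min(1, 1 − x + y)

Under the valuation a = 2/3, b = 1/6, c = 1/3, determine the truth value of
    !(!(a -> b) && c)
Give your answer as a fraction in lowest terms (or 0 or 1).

a -> b = 2/3 -> 1/6 = 1/2
!(a -> b) = !1/2 = 1/2
!(a -> b) && c = 1/2 && 1/3 = 1/3
!(!(a -> b) && c) = !1/3 = 2/3

2/3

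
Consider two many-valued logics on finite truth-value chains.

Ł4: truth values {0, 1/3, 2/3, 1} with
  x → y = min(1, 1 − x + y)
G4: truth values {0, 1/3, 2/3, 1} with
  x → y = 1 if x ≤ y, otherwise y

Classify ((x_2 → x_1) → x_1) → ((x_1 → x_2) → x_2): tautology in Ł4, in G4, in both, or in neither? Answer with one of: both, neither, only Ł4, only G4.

In Ł4: every assignment gives 1 — tautology.
In G4: at x_1 = 0, x_2 = 1/3 the value is 1/3 — not a tautology.

only Ł4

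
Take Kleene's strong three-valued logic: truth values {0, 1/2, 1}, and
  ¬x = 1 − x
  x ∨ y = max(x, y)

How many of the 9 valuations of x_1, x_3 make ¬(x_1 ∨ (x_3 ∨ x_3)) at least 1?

x_1 = 0, x_3 = 0 ↦ 1  ≥
x_1 = 0, x_3 = 1/2 ↦ 1/2  <
x_1 = 0, x_3 = 1 ↦ 0  <
x_1 = 1/2, x_3 = 0 ↦ 1/2  <
x_1 = 1/2, x_3 = 1/2 ↦ 1/2  <
x_1 = 1/2, x_3 = 1 ↦ 0  <
x_1 = 1, x_3 = 0 ↦ 0  <
x_1 = 1, x_3 = 1/2 ↦ 0  <
x_1 = 1, x_3 = 1 ↦ 0  <
So 1 of the 9 assignments meets the threshold.

1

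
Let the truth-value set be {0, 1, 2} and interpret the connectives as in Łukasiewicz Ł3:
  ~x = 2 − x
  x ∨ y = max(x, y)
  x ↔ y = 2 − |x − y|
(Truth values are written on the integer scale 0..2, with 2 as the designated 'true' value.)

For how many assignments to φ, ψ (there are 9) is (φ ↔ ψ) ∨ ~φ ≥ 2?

5

φ = 0, ψ = 0 ↦ 2  ≥
φ = 0, ψ = 1 ↦ 2  ≥
φ = 0, ψ = 2 ↦ 2  ≥
φ = 1, ψ = 0 ↦ 1  <
φ = 1, ψ = 1 ↦ 2  ≥
φ = 1, ψ = 2 ↦ 1  <
φ = 2, ψ = 0 ↦ 0  <
φ = 2, ψ = 1 ↦ 1  <
φ = 2, ψ = 2 ↦ 2  ≥
So 5 of the 9 assignments meet the threshold.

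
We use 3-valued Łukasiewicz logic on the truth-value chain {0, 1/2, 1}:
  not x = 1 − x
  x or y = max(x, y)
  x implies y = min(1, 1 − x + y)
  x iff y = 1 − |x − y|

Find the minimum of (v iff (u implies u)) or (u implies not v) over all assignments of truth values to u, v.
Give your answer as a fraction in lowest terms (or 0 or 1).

1/2

Take u = 1, v = 1/2:
u implies u = 1 implies 1 = 1
v iff (u implies u) = 1/2 iff 1 = 1/2
not v = not 1/2 = 1/2
u implies not v = 1 implies 1/2 = 1/2
(v iff (u implies u)) or (u implies not v) = 1/2 or 1/2 = 1/2
No assignment yields a value below 1/2, so this is the minimum.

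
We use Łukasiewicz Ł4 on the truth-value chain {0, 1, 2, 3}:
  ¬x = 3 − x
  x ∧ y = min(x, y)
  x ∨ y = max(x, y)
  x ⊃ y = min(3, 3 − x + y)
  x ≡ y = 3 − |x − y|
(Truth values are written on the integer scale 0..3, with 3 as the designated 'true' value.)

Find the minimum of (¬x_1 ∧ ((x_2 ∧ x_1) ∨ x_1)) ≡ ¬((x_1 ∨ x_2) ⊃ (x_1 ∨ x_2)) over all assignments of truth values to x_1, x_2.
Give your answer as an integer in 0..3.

2

Take x_1 = 1, x_2 = 0:
¬x_1 = ¬1 = 2
x_2 ∧ x_1 = 0 ∧ 1 = 0
(x_2 ∧ x_1) ∨ x_1 = 0 ∨ 1 = 1
¬x_1 ∧ ((x_2 ∧ x_1) ∨ x_1) = 2 ∧ 1 = 1
x_1 ∨ x_2 = 1 ∨ 0 = 1
x_1 ∨ x_2 = 1 ∨ 0 = 1
(x_1 ∨ x_2) ⊃ (x_1 ∨ x_2) = 1 ⊃ 1 = 3
¬((x_1 ∨ x_2) ⊃ (x_1 ∨ x_2)) = ¬3 = 0
(¬x_1 ∧ ((x_2 ∧ x_1) ∨ x_1)) ≡ ¬((x_1 ∨ x_2) ⊃ (x_1 ∨ x_2)) = 1 ≡ 0 = 2
No assignment yields a value below 2, so this is the minimum.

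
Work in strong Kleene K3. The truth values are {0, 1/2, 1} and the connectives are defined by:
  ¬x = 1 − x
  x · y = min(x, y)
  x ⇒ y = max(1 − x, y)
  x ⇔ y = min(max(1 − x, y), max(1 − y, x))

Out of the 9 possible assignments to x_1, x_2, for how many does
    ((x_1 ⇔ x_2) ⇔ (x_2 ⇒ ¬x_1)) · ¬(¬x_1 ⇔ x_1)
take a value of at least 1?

1

x_1 = 0, x_2 = 0 ↦ 1  ≥
x_1 = 0, x_2 = 1/2 ↦ 1/2  <
x_1 = 0, x_2 = 1 ↦ 0  <
x_1 = 1/2, x_2 = 0 ↦ 1/2  <
x_1 = 1/2, x_2 = 1/2 ↦ 1/2  <
x_1 = 1/2, x_2 = 1 ↦ 1/2  <
x_1 = 1, x_2 = 0 ↦ 0  <
x_1 = 1, x_2 = 1/2 ↦ 1/2  <
x_1 = 1, x_2 = 1 ↦ 0  <
So 1 of the 9 assignments meets the threshold.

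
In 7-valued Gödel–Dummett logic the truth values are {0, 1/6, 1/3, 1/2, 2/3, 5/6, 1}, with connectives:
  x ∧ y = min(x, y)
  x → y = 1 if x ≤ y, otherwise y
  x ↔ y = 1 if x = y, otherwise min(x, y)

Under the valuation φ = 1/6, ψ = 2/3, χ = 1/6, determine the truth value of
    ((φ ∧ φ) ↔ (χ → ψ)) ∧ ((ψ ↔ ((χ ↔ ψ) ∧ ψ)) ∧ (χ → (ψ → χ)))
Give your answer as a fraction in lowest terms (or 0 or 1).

1/6

φ ∧ φ = 1/6 ∧ 1/6 = 1/6
χ → ψ = 1/6 → 2/3 = 1
(φ ∧ φ) ↔ (χ → ψ) = 1/6 ↔ 1 = 1/6
χ ↔ ψ = 1/6 ↔ 2/3 = 1/6
(χ ↔ ψ) ∧ ψ = 1/6 ∧ 2/3 = 1/6
ψ ↔ ((χ ↔ ψ) ∧ ψ) = 2/3 ↔ 1/6 = 1/6
ψ → χ = 2/3 → 1/6 = 1/6
χ → (ψ → χ) = 1/6 → 1/6 = 1
(ψ ↔ ((χ ↔ ψ) ∧ ψ)) ∧ (χ → (ψ → χ)) = 1/6 ∧ 1 = 1/6
((φ ∧ φ) ↔ (χ → ψ)) ∧ ((ψ ↔ ((χ ↔ ψ) ∧ ψ)) ∧ (χ → (ψ → χ))) = 1/6 ∧ 1/6 = 1/6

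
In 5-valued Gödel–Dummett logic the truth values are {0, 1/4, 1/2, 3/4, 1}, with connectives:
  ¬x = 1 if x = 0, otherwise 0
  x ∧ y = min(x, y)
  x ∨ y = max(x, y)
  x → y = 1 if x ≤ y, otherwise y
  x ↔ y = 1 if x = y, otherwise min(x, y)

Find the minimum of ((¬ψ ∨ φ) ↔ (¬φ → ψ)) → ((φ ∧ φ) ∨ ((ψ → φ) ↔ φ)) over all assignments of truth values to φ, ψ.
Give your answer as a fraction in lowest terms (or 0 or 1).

1/4

Take φ = 1/4, ψ = 0:
¬ψ = ¬0 = 1
¬ψ ∨ φ = 1 ∨ 1/4 = 1
¬φ = ¬1/4 = 0
¬φ → ψ = 0 → 0 = 1
(¬ψ ∨ φ) ↔ (¬φ → ψ) = 1 ↔ 1 = 1
φ ∧ φ = 1/4 ∧ 1/4 = 1/4
ψ → φ = 0 → 1/4 = 1
(ψ → φ) ↔ φ = 1 ↔ 1/4 = 1/4
(φ ∧ φ) ∨ ((ψ → φ) ↔ φ) = 1/4 ∨ 1/4 = 1/4
((¬ψ ∨ φ) ↔ (¬φ → ψ)) → ((φ ∧ φ) ∨ ((ψ → φ) ↔ φ)) = 1 → 1/4 = 1/4
No assignment yields a value below 1/4, so this is the minimum.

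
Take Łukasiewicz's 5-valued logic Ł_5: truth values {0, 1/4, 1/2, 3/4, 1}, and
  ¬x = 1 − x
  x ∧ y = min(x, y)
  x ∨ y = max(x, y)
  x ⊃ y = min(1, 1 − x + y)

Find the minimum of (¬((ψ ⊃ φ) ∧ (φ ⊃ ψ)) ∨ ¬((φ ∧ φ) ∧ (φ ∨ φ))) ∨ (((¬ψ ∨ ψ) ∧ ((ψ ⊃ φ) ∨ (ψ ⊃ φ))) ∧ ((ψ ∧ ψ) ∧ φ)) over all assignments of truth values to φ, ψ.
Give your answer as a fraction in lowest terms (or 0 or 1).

Take φ = 1/2, ψ = 0:
ψ ⊃ φ = 0 ⊃ 1/2 = 1
φ ⊃ ψ = 1/2 ⊃ 0 = 1/2
(ψ ⊃ φ) ∧ (φ ⊃ ψ) = 1 ∧ 1/2 = 1/2
¬((ψ ⊃ φ) ∧ (φ ⊃ ψ)) = ¬1/2 = 1/2
φ ∧ φ = 1/2 ∧ 1/2 = 1/2
φ ∨ φ = 1/2 ∨ 1/2 = 1/2
(φ ∧ φ) ∧ (φ ∨ φ) = 1/2 ∧ 1/2 = 1/2
¬((φ ∧ φ) ∧ (φ ∨ φ)) = ¬1/2 = 1/2
¬((ψ ⊃ φ) ∧ (φ ⊃ ψ)) ∨ ¬((φ ∧ φ) ∧ (φ ∨ φ)) = 1/2 ∨ 1/2 = 1/2
¬ψ = ¬0 = 1
¬ψ ∨ ψ = 1 ∨ 0 = 1
ψ ⊃ φ = 0 ⊃ 1/2 = 1
ψ ⊃ φ = 0 ⊃ 1/2 = 1
(ψ ⊃ φ) ∨ (ψ ⊃ φ) = 1 ∨ 1 = 1
(¬ψ ∨ ψ) ∧ ((ψ ⊃ φ) ∨ (ψ ⊃ φ)) = 1 ∧ 1 = 1
ψ ∧ ψ = 0 ∧ 0 = 0
(ψ ∧ ψ) ∧ φ = 0 ∧ 1/2 = 0
((¬ψ ∨ ψ) ∧ ((ψ ⊃ φ) ∨ (ψ ⊃ φ))) ∧ ((ψ ∧ ψ) ∧ φ) = 1 ∧ 0 = 0
(¬((ψ ⊃ φ) ∧ (φ ⊃ ψ)) ∨ ¬((φ ∧ φ) ∧ (φ ∨ φ))) ∨ (((¬ψ ∨ ψ) ∧ ((ψ ⊃ φ) ∨ (ψ ⊃ φ))) ∧ ((ψ ∧ ψ) ∧ φ)) = 1/2 ∨ 0 = 1/2
No assignment yields a value below 1/2, so this is the minimum.

1/2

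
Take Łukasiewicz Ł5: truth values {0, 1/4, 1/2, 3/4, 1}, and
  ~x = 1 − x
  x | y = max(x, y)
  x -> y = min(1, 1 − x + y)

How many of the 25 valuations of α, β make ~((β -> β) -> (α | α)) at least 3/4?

10

value 1: 5 assignments (counts)
value 3/4: 5 assignments (counts)
value 1/2: 5 assignments
value 1/4: 5 assignments
value 0: 5 assignments
So 10 of the 25 assignments meet the threshold.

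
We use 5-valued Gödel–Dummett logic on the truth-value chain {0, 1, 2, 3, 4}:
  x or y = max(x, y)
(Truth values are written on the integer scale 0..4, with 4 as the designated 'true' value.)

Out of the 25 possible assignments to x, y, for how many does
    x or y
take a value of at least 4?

value 4: 9 assignments (counts)
value 3: 7 assignments
value 2: 5 assignments
value 1: 3 assignments
value 0: 1 assignment
So 9 of the 25 assignments meet the threshold.

9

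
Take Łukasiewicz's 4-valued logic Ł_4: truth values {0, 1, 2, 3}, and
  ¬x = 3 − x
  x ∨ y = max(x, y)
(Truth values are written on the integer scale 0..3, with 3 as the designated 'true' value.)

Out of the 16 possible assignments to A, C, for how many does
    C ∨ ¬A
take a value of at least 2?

12

A = 0, C = 0 ↦ 3  ≥
A = 0, C = 1 ↦ 3  ≥
A = 0, C = 2 ↦ 3  ≥
A = 0, C = 3 ↦ 3  ≥
A = 1, C = 0 ↦ 2  ≥
A = 1, C = 1 ↦ 2  ≥
A = 1, C = 2 ↦ 2  ≥
A = 1, C = 3 ↦ 3  ≥
A = 2, C = 0 ↦ 1  <
A = 2, C = 1 ↦ 1  <
A = 2, C = 2 ↦ 2  ≥
A = 2, C = 3 ↦ 3  ≥
A = 3, C = 0 ↦ 0  <
A = 3, C = 1 ↦ 1  <
A = 3, C = 2 ↦ 2  ≥
A = 3, C = 3 ↦ 3  ≥
So 12 of the 16 assignments meet the threshold.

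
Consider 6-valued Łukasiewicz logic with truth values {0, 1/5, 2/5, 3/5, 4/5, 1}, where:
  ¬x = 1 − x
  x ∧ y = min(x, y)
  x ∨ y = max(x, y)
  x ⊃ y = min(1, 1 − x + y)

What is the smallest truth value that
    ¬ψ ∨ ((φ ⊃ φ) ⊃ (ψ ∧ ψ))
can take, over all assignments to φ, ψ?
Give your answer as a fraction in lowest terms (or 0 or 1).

3/5

Take φ = 0, ψ = 2/5:
¬ψ = ¬2/5 = 3/5
φ ⊃ φ = 0 ⊃ 0 = 1
ψ ∧ ψ = 2/5 ∧ 2/5 = 2/5
(φ ⊃ φ) ⊃ (ψ ∧ ψ) = 1 ⊃ 2/5 = 2/5
¬ψ ∨ ((φ ⊃ φ) ⊃ (ψ ∧ ψ)) = 3/5 ∨ 2/5 = 3/5
No assignment yields a value below 3/5, so this is the minimum.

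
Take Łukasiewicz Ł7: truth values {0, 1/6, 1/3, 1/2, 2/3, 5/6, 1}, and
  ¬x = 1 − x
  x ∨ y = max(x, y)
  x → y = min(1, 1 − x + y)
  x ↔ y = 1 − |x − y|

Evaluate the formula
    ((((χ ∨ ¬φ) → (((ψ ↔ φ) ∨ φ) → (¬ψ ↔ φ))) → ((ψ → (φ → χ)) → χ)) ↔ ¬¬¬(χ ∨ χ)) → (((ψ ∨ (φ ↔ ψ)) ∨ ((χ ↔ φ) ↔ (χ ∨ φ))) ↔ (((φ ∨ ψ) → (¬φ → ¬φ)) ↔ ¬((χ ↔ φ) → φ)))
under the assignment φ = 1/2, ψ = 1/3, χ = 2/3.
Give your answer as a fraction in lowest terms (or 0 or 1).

¬φ = ¬1/2 = 1/2
χ ∨ ¬φ = 2/3 ∨ 1/2 = 2/3
ψ ↔ φ = 1/3 ↔ 1/2 = 5/6
(ψ ↔ φ) ∨ φ = 5/6 ∨ 1/2 = 5/6
¬ψ = ¬1/3 = 2/3
¬ψ ↔ φ = 2/3 ↔ 1/2 = 5/6
((ψ ↔ φ) ∨ φ) → (¬ψ ↔ φ) = 5/6 → 5/6 = 1
(χ ∨ ¬φ) → (((ψ ↔ φ) ∨ φ) → (¬ψ ↔ φ)) = 2/3 → 1 = 1
φ → χ = 1/2 → 2/3 = 1
ψ → (φ → χ) = 1/3 → 1 = 1
(ψ → (φ → χ)) → χ = 1 → 2/3 = 2/3
((χ ∨ ¬φ) → (((ψ ↔ φ) ∨ φ) → (¬ψ ↔ φ))) → ((ψ → (φ → χ)) → χ) = 1 → 2/3 = 2/3
χ ∨ χ = 2/3 ∨ 2/3 = 2/3
¬(χ ∨ χ) = ¬2/3 = 1/3
¬¬(χ ∨ χ) = ¬1/3 = 2/3
¬¬¬(χ ∨ χ) = ¬2/3 = 1/3
(((χ ∨ ¬φ) → (((ψ ↔ φ) ∨ φ) → (¬ψ ↔ φ))) → ((ψ → (φ → χ)) → χ)) ↔ ¬¬¬(χ ∨ χ) = 2/3 ↔ 1/3 = 2/3
φ ↔ ψ = 1/2 ↔ 1/3 = 5/6
ψ ∨ (φ ↔ ψ) = 1/3 ∨ 5/6 = 5/6
χ ↔ φ = 2/3 ↔ 1/2 = 5/6
χ ∨ φ = 2/3 ∨ 1/2 = 2/3
(χ ↔ φ) ↔ (χ ∨ φ) = 5/6 ↔ 2/3 = 5/6
(ψ ∨ (φ ↔ ψ)) ∨ ((χ ↔ φ) ↔ (χ ∨ φ)) = 5/6 ∨ 5/6 = 5/6
φ ∨ ψ = 1/2 ∨ 1/3 = 1/2
¬φ = ¬1/2 = 1/2
¬φ = ¬1/2 = 1/2
¬φ → ¬φ = 1/2 → 1/2 = 1
(φ ∨ ψ) → (¬φ → ¬φ) = 1/2 → 1 = 1
χ ↔ φ = 2/3 ↔ 1/2 = 5/6
(χ ↔ φ) → φ = 5/6 → 1/2 = 2/3
¬((χ ↔ φ) → φ) = ¬2/3 = 1/3
((φ ∨ ψ) → (¬φ → ¬φ)) ↔ ¬((χ ↔ φ) → φ) = 1 ↔ 1/3 = 1/3
((ψ ∨ (φ ↔ ψ)) ∨ ((χ ↔ φ) ↔ (χ ∨ φ))) ↔ (((φ ∨ ψ) → (¬φ → ¬φ)) ↔ ¬((χ ↔ φ) → φ)) = 5/6 ↔ 1/3 = 1/2
((((χ ∨ ¬φ) → (((ψ ↔ φ) ∨ φ) → (¬ψ ↔ φ))) → ((ψ → (φ → χ)) → χ)) ↔ ¬¬¬(χ ∨ χ)) → (((ψ ∨ (φ ↔ ψ)) ∨ ((χ ↔ φ) ↔ (χ ∨ φ))) ↔ (((φ ∨ ψ) → (¬φ → ¬φ)) ↔ ¬((χ ↔ φ) → φ))) = 2/3 → 1/2 = 5/6

5/6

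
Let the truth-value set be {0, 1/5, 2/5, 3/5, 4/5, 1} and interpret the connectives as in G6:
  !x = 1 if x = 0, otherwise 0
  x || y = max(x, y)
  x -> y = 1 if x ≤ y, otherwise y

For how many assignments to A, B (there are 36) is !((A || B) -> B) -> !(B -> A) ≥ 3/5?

value 1: 31 assignments (counts)
value 0: 5 assignments
So 31 of the 36 assignments meet the threshold.

31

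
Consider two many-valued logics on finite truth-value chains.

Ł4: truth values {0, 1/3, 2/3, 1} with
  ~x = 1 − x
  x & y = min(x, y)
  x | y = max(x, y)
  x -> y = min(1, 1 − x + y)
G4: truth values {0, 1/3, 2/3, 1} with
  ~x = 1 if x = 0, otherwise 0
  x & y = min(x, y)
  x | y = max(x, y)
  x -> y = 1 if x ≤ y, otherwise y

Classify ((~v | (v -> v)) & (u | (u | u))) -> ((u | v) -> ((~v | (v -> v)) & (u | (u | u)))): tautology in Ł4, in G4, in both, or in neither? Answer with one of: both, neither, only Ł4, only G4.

In Ł4: every assignment gives 1 — tautology.
In G4: every assignment gives 1 — tautology.

both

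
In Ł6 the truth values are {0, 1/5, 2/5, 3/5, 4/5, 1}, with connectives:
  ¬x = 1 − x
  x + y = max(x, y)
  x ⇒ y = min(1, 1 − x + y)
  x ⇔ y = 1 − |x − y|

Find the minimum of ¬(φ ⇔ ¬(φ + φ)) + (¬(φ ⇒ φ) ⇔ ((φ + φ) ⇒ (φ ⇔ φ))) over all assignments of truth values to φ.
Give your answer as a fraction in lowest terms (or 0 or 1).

1/5

Take φ = 2/5:
φ + φ = 2/5 + 2/5 = 2/5
¬(φ + φ) = ¬2/5 = 3/5
φ ⇔ ¬(φ + φ) = 2/5 ⇔ 3/5 = 4/5
¬(φ ⇔ ¬(φ + φ)) = ¬4/5 = 1/5
φ ⇒ φ = 2/5 ⇒ 2/5 = 1
¬(φ ⇒ φ) = ¬1 = 0
φ + φ = 2/5 + 2/5 = 2/5
φ ⇔ φ = 2/5 ⇔ 2/5 = 1
(φ + φ) ⇒ (φ ⇔ φ) = 2/5 ⇒ 1 = 1
¬(φ ⇒ φ) ⇔ ((φ + φ) ⇒ (φ ⇔ φ)) = 0 ⇔ 1 = 0
¬(φ ⇔ ¬(φ + φ)) + (¬(φ ⇒ φ) ⇔ ((φ + φ) ⇒ (φ ⇔ φ))) = 1/5 + 0 = 1/5
No assignment yields a value below 1/5, so this is the minimum.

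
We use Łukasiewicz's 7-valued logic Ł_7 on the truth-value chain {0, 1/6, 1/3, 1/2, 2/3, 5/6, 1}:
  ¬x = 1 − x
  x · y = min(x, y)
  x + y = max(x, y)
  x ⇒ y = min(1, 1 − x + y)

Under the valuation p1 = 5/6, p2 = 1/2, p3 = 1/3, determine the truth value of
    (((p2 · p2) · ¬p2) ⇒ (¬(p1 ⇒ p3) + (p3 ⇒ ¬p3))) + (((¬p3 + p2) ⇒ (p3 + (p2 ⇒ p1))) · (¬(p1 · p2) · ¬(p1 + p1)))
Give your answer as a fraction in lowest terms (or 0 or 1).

p2 · p2 = 1/2 · 1/2 = 1/2
¬p2 = ¬1/2 = 1/2
(p2 · p2) · ¬p2 = 1/2 · 1/2 = 1/2
p1 ⇒ p3 = 5/6 ⇒ 1/3 = 1/2
¬(p1 ⇒ p3) = ¬1/2 = 1/2
¬p3 = ¬1/3 = 2/3
p3 ⇒ ¬p3 = 1/3 ⇒ 2/3 = 1
¬(p1 ⇒ p3) + (p3 ⇒ ¬p3) = 1/2 + 1 = 1
((p2 · p2) · ¬p2) ⇒ (¬(p1 ⇒ p3) + (p3 ⇒ ¬p3)) = 1/2 ⇒ 1 = 1
¬p3 = ¬1/3 = 2/3
¬p3 + p2 = 2/3 + 1/2 = 2/3
p2 ⇒ p1 = 1/2 ⇒ 5/6 = 1
p3 + (p2 ⇒ p1) = 1/3 + 1 = 1
(¬p3 + p2) ⇒ (p3 + (p2 ⇒ p1)) = 2/3 ⇒ 1 = 1
p1 · p2 = 5/6 · 1/2 = 1/2
¬(p1 · p2) = ¬1/2 = 1/2
p1 + p1 = 5/6 + 5/6 = 5/6
¬(p1 + p1) = ¬5/6 = 1/6
¬(p1 · p2) · ¬(p1 + p1) = 1/2 · 1/6 = 1/6
((¬p3 + p2) ⇒ (p3 + (p2 ⇒ p1))) · (¬(p1 · p2) · ¬(p1 + p1)) = 1 · 1/6 = 1/6
(((p2 · p2) · ¬p2) ⇒ (¬(p1 ⇒ p3) + (p3 ⇒ ¬p3))) + (((¬p3 + p2) ⇒ (p3 + (p2 ⇒ p1))) · (¬(p1 · p2) · ¬(p1 + p1))) = 1 + 1/6 = 1

1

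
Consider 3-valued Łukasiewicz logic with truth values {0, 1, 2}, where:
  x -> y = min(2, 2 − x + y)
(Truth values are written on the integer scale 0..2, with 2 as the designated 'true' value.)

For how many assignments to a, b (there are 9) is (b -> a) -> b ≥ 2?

a = 0, b = 0 ↦ 0  <
a = 0, b = 1 ↦ 2  ≥
a = 0, b = 2 ↦ 2  ≥
a = 1, b = 0 ↦ 0  <
a = 1, b = 1 ↦ 1  <
a = 1, b = 2 ↦ 2  ≥
a = 2, b = 0 ↦ 0  <
a = 2, b = 1 ↦ 1  <
a = 2, b = 2 ↦ 2  ≥
So 4 of the 9 assignments meet the threshold.

4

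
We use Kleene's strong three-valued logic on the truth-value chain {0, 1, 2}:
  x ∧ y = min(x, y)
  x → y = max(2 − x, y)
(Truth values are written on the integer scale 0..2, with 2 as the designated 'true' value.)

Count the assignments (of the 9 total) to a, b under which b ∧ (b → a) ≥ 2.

1

a = 0, b = 0 ↦ 0  <
a = 0, b = 1 ↦ 1  <
a = 0, b = 2 ↦ 0  <
a = 1, b = 0 ↦ 0  <
a = 1, b = 1 ↦ 1  <
a = 1, b = 2 ↦ 1  <
a = 2, b = 0 ↦ 0  <
a = 2, b = 1 ↦ 1  <
a = 2, b = 2 ↦ 2  ≥
So 1 of the 9 assignments meets the threshold.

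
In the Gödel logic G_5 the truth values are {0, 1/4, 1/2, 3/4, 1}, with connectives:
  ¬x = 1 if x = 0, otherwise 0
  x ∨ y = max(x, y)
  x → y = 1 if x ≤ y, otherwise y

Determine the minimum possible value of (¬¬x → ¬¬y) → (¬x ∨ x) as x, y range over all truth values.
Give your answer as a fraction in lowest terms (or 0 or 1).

Take x = 1/4, y = 1/4:
¬x = ¬1/4 = 0
¬¬x = ¬0 = 1
¬y = ¬1/4 = 0
¬¬y = ¬0 = 1
¬¬x → ¬¬y = 1 → 1 = 1
¬x = ¬1/4 = 0
¬x ∨ x = 0 ∨ 1/4 = 1/4
(¬¬x → ¬¬y) → (¬x ∨ x) = 1 → 1/4 = 1/4
No assignment yields a value below 1/4, so this is the minimum.

1/4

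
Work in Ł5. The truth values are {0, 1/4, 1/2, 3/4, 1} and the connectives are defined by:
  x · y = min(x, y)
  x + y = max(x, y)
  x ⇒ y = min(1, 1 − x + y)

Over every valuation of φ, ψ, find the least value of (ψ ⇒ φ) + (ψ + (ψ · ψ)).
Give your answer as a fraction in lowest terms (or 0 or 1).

1/2

Take φ = 0, ψ = 1/2:
ψ ⇒ φ = 1/2 ⇒ 0 = 1/2
ψ · ψ = 1/2 · 1/2 = 1/2
ψ + (ψ · ψ) = 1/2 + 1/2 = 1/2
(ψ ⇒ φ) + (ψ + (ψ · ψ)) = 1/2 + 1/2 = 1/2
No assignment yields a value below 1/2, so this is the minimum.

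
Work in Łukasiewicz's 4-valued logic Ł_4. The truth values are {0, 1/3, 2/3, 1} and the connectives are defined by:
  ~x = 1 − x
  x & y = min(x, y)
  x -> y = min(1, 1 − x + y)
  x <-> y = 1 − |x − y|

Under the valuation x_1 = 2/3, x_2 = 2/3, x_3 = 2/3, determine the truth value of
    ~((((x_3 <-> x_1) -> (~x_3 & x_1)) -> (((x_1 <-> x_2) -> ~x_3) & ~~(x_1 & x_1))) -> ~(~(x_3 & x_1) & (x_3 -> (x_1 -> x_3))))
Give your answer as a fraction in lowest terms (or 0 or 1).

1/3

x_3 <-> x_1 = 2/3 <-> 2/3 = 1
~x_3 = ~2/3 = 1/3
~x_3 & x_1 = 1/3 & 2/3 = 1/3
(x_3 <-> x_1) -> (~x_3 & x_1) = 1 -> 1/3 = 1/3
x_1 <-> x_2 = 2/3 <-> 2/3 = 1
~x_3 = ~2/3 = 1/3
(x_1 <-> x_2) -> ~x_3 = 1 -> 1/3 = 1/3
x_1 & x_1 = 2/3 & 2/3 = 2/3
~(x_1 & x_1) = ~2/3 = 1/3
~~(x_1 & x_1) = ~1/3 = 2/3
((x_1 <-> x_2) -> ~x_3) & ~~(x_1 & x_1) = 1/3 & 2/3 = 1/3
((x_3 <-> x_1) -> (~x_3 & x_1)) -> (((x_1 <-> x_2) -> ~x_3) & ~~(x_1 & x_1)) = 1/3 -> 1/3 = 1
x_3 & x_1 = 2/3 & 2/3 = 2/3
~(x_3 & x_1) = ~2/3 = 1/3
x_1 -> x_3 = 2/3 -> 2/3 = 1
x_3 -> (x_1 -> x_3) = 2/3 -> 1 = 1
~(x_3 & x_1) & (x_3 -> (x_1 -> x_3)) = 1/3 & 1 = 1/3
~(~(x_3 & x_1) & (x_3 -> (x_1 -> x_3))) = ~1/3 = 2/3
(((x_3 <-> x_1) -> (~x_3 & x_1)) -> (((x_1 <-> x_2) -> ~x_3) & ~~(x_1 & x_1))) -> ~(~(x_3 & x_1) & (x_3 -> (x_1 -> x_3))) = 1 -> 2/3 = 2/3
~((((x_3 <-> x_1) -> (~x_3 & x_1)) -> (((x_1 <-> x_2) -> ~x_3) & ~~(x_1 & x_1))) -> ~(~(x_3 & x_1) & (x_3 -> (x_1 -> x_3)))) = ~2/3 = 1/3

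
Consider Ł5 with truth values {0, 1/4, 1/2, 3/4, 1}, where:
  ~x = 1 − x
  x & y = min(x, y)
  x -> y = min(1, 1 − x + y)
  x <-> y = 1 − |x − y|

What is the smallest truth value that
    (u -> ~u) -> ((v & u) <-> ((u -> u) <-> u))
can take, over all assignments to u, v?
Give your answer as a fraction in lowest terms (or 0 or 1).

1/2

Take u = 1/2, v = 0:
~u = ~1/2 = 1/2
u -> ~u = 1/2 -> 1/2 = 1
v & u = 0 & 1/2 = 0
u -> u = 1/2 -> 1/2 = 1
(u -> u) <-> u = 1 <-> 1/2 = 1/2
(v & u) <-> ((u -> u) <-> u) = 0 <-> 1/2 = 1/2
(u -> ~u) -> ((v & u) <-> ((u -> u) <-> u)) = 1 -> 1/2 = 1/2
No assignment yields a value below 1/2, so this is the minimum.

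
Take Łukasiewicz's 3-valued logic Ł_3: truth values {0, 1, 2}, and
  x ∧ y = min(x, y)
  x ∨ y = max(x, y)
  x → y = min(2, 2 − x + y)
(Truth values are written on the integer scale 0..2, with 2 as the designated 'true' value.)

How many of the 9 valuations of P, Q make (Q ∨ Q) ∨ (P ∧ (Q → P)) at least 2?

P = 0, Q = 0 ↦ 0  <
P = 0, Q = 1 ↦ 1  <
P = 0, Q = 2 ↦ 2  ≥
P = 1, Q = 0 ↦ 1  <
P = 1, Q = 1 ↦ 1  <
P = 1, Q = 2 ↦ 2  ≥
P = 2, Q = 0 ↦ 2  ≥
P = 2, Q = 1 ↦ 2  ≥
P = 2, Q = 2 ↦ 2  ≥
So 5 of the 9 assignments meet the threshold.

5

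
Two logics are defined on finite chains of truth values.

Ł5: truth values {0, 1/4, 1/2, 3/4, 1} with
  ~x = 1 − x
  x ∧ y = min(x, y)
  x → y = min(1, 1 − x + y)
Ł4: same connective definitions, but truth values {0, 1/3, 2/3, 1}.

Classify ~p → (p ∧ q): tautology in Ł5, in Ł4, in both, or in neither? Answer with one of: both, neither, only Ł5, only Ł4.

neither

In Ł5: at p = 0, q = 0 the value is 0 — not a tautology.
In Ł4: at p = 0, q = 0 the value is 0 — not a tautology.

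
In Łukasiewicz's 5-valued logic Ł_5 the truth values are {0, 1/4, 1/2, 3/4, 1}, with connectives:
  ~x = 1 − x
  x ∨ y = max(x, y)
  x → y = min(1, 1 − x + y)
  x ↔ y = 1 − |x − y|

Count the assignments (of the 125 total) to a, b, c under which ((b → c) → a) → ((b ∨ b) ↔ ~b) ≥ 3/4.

value 1: 54 assignments (counts)
value 3/4: 17 assignments (counts)
value 1/2: 25 assignments
value 1/4: 9 assignments
value 0: 20 assignments
So 71 of the 125 assignments meet the threshold.

71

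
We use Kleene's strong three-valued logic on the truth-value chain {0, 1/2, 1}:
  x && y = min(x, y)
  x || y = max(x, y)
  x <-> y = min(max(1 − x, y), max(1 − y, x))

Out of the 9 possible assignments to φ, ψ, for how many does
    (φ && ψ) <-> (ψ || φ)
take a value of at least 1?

2

φ = 0, ψ = 0 ↦ 1  ≥
φ = 0, ψ = 1/2 ↦ 1/2  <
φ = 0, ψ = 1 ↦ 0  <
φ = 1/2, ψ = 0 ↦ 1/2  <
φ = 1/2, ψ = 1/2 ↦ 1/2  <
φ = 1/2, ψ = 1 ↦ 1/2  <
φ = 1, ψ = 0 ↦ 0  <
φ = 1, ψ = 1/2 ↦ 1/2  <
φ = 1, ψ = 1 ↦ 1  ≥
So 2 of the 9 assignments meet the threshold.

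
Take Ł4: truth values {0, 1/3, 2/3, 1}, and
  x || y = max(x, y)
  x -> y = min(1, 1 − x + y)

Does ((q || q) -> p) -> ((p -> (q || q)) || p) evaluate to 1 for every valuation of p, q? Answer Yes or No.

No

Counterexample: take p = 1/3, q = 0.
q || q = 0 || 0 = 0
(q || q) -> p = 0 -> 1/3 = 1
q || q = 0 || 0 = 0
p -> (q || q) = 1/3 -> 0 = 2/3
(p -> (q || q)) || p = 2/3 || 1/3 = 2/3
((q || q) -> p) -> ((p -> (q || q)) || p) = 1 -> 2/3 = 2/3
This gives 2/3 ≠ 1.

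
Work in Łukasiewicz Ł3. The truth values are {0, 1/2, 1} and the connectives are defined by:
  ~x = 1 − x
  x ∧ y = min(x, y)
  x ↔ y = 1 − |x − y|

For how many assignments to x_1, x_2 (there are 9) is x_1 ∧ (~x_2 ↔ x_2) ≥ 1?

1

x_1 = 0, x_2 = 0 ↦ 0  <
x_1 = 0, x_2 = 1/2 ↦ 0  <
x_1 = 0, x_2 = 1 ↦ 0  <
x_1 = 1/2, x_2 = 0 ↦ 0  <
x_1 = 1/2, x_2 = 1/2 ↦ 1/2  <
x_1 = 1/2, x_2 = 1 ↦ 0  <
x_1 = 1, x_2 = 0 ↦ 0  <
x_1 = 1, x_2 = 1/2 ↦ 1  ≥
x_1 = 1, x_2 = 1 ↦ 0  <
So 1 of the 9 assignments meets the threshold.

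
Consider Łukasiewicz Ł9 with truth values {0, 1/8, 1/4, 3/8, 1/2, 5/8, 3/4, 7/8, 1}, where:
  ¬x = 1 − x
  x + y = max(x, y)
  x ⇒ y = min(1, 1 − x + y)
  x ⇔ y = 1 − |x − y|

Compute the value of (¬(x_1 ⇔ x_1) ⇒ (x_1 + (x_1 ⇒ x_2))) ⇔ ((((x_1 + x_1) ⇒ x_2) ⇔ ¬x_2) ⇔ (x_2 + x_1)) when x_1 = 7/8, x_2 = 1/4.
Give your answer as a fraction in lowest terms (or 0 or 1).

3/4

x_1 ⇔ x_1 = 7/8 ⇔ 7/8 = 1
¬(x_1 ⇔ x_1) = ¬1 = 0
x_1 ⇒ x_2 = 7/8 ⇒ 1/4 = 3/8
x_1 + (x_1 ⇒ x_2) = 7/8 + 3/8 = 7/8
¬(x_1 ⇔ x_1) ⇒ (x_1 + (x_1 ⇒ x_2)) = 0 ⇒ 7/8 = 1
x_1 + x_1 = 7/8 + 7/8 = 7/8
(x_1 + x_1) ⇒ x_2 = 7/8 ⇒ 1/4 = 3/8
¬x_2 = ¬1/4 = 3/4
((x_1 + x_1) ⇒ x_2) ⇔ ¬x_2 = 3/8 ⇔ 3/4 = 5/8
x_2 + x_1 = 1/4 + 7/8 = 7/8
(((x_1 + x_1) ⇒ x_2) ⇔ ¬x_2) ⇔ (x_2 + x_1) = 5/8 ⇔ 7/8 = 3/4
(¬(x_1 ⇔ x_1) ⇒ (x_1 + (x_1 ⇒ x_2))) ⇔ ((((x_1 + x_1) ⇒ x_2) ⇔ ¬x_2) ⇔ (x_2 + x_1)) = 1 ⇔ 3/4 = 3/4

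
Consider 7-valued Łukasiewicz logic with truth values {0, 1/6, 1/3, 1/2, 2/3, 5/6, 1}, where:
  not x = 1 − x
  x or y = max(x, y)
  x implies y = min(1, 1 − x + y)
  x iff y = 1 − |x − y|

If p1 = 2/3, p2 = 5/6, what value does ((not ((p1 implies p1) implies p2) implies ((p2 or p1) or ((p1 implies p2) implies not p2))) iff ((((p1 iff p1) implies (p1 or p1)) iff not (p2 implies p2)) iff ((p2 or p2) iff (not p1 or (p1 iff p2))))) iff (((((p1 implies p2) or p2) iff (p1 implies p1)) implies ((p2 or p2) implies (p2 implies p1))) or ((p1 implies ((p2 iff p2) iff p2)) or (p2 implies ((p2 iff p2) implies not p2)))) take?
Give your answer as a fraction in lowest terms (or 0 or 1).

p1 implies p1 = 2/3 implies 2/3 = 1
(p1 implies p1) implies p2 = 1 implies 5/6 = 5/6
not ((p1 implies p1) implies p2) = not 5/6 = 1/6
p2 or p1 = 5/6 or 2/3 = 5/6
p1 implies p2 = 2/3 implies 5/6 = 1
not p2 = not 5/6 = 1/6
(p1 implies p2) implies not p2 = 1 implies 1/6 = 1/6
(p2 or p1) or ((p1 implies p2) implies not p2) = 5/6 or 1/6 = 5/6
not ((p1 implies p1) implies p2) implies ((p2 or p1) or ((p1 implies p2) implies not p2)) = 1/6 implies 5/6 = 1
p1 iff p1 = 2/3 iff 2/3 = 1
p1 or p1 = 2/3 or 2/3 = 2/3
(p1 iff p1) implies (p1 or p1) = 1 implies 2/3 = 2/3
p2 implies p2 = 5/6 implies 5/6 = 1
not (p2 implies p2) = not 1 = 0
((p1 iff p1) implies (p1 or p1)) iff not (p2 implies p2) = 2/3 iff 0 = 1/3
p2 or p2 = 5/6 or 5/6 = 5/6
not p1 = not 2/3 = 1/3
p1 iff p2 = 2/3 iff 5/6 = 5/6
not p1 or (p1 iff p2) = 1/3 or 5/6 = 5/6
(p2 or p2) iff (not p1 or (p1 iff p2)) = 5/6 iff 5/6 = 1
(((p1 iff p1) implies (p1 or p1)) iff not (p2 implies p2)) iff ((p2 or p2) iff (not p1 or (p1 iff p2))) = 1/3 iff 1 = 1/3
(not ((p1 implies p1) implies p2) implies ((p2 or p1) or ((p1 implies p2) implies not p2))) iff ((((p1 iff p1) implies (p1 or p1)) iff not (p2 implies p2)) iff ((p2 or p2) iff (not p1 or (p1 iff p2)))) = 1 iff 1/3 = 1/3
p1 implies p2 = 2/3 implies 5/6 = 1
(p1 implies p2) or p2 = 1 or 5/6 = 1
p1 implies p1 = 2/3 implies 2/3 = 1
((p1 implies p2) or p2) iff (p1 implies p1) = 1 iff 1 = 1
p2 or p2 = 5/6 or 5/6 = 5/6
p2 implies p1 = 5/6 implies 2/3 = 5/6
(p2 or p2) implies (p2 implies p1) = 5/6 implies 5/6 = 1
(((p1 implies p2) or p2) iff (p1 implies p1)) implies ((p2 or p2) implies (p2 implies p1)) = 1 implies 1 = 1
p2 iff p2 = 5/6 iff 5/6 = 1
(p2 iff p2) iff p2 = 1 iff 5/6 = 5/6
p1 implies ((p2 iff p2) iff p2) = 2/3 implies 5/6 = 1
p2 iff p2 = 5/6 iff 5/6 = 1
not p2 = not 5/6 = 1/6
(p2 iff p2) implies not p2 = 1 implies 1/6 = 1/6
p2 implies ((p2 iff p2) implies not p2) = 5/6 implies 1/6 = 1/3
(p1 implies ((p2 iff p2) iff p2)) or (p2 implies ((p2 iff p2) implies not p2)) = 1 or 1/3 = 1
((((p1 implies p2) or p2) iff (p1 implies p1)) implies ((p2 or p2) implies (p2 implies p1))) or ((p1 implies ((p2 iff p2) iff p2)) or (p2 implies ((p2 iff p2) implies not p2))) = 1 or 1 = 1
((not ((p1 implies p1) implies p2) implies ((p2 or p1) or ((p1 implies p2) implies not p2))) iff ((((p1 iff p1) implies (p1 or p1)) iff not (p2 implies p2)) iff ((p2 or p2) iff (not p1 or (p1 iff p2))))) iff (((((p1 implies p2) or p2) iff (p1 implies p1)) implies ((p2 or p2) implies (p2 implies p1))) or ((p1 implies ((p2 iff p2) iff p2)) or (p2 implies ((p2 iff p2) implies not p2)))) = 1/3 iff 1 = 1/3

1/3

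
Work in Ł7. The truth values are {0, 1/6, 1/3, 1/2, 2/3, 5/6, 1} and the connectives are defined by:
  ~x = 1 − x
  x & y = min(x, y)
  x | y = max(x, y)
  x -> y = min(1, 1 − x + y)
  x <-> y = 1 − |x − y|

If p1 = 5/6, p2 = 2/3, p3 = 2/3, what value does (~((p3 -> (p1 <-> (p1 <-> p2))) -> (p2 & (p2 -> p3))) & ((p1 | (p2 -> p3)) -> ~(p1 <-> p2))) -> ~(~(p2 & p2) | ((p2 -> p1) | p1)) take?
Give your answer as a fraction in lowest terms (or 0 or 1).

p1 <-> p2 = 5/6 <-> 2/3 = 5/6
p1 <-> (p1 <-> p2) = 5/6 <-> 5/6 = 1
p3 -> (p1 <-> (p1 <-> p2)) = 2/3 -> 1 = 1
p2 -> p3 = 2/3 -> 2/3 = 1
p2 & (p2 -> p3) = 2/3 & 1 = 2/3
(p3 -> (p1 <-> (p1 <-> p2))) -> (p2 & (p2 -> p3)) = 1 -> 2/3 = 2/3
~((p3 -> (p1 <-> (p1 <-> p2))) -> (p2 & (p2 -> p3))) = ~2/3 = 1/3
p2 -> p3 = 2/3 -> 2/3 = 1
p1 | (p2 -> p3) = 5/6 | 1 = 1
p1 <-> p2 = 5/6 <-> 2/3 = 5/6
~(p1 <-> p2) = ~5/6 = 1/6
(p1 | (p2 -> p3)) -> ~(p1 <-> p2) = 1 -> 1/6 = 1/6
~((p3 -> (p1 <-> (p1 <-> p2))) -> (p2 & (p2 -> p3))) & ((p1 | (p2 -> p3)) -> ~(p1 <-> p2)) = 1/3 & 1/6 = 1/6
p2 & p2 = 2/3 & 2/3 = 2/3
~(p2 & p2) = ~2/3 = 1/3
p2 -> p1 = 2/3 -> 5/6 = 1
(p2 -> p1) | p1 = 1 | 5/6 = 1
~(p2 & p2) | ((p2 -> p1) | p1) = 1/3 | 1 = 1
~(~(p2 & p2) | ((p2 -> p1) | p1)) = ~1 = 0
(~((p3 -> (p1 <-> (p1 <-> p2))) -> (p2 & (p2 -> p3))) & ((p1 | (p2 -> p3)) -> ~(p1 <-> p2))) -> ~(~(p2 & p2) | ((p2 -> p1) | p1)) = 1/6 -> 0 = 5/6

5/6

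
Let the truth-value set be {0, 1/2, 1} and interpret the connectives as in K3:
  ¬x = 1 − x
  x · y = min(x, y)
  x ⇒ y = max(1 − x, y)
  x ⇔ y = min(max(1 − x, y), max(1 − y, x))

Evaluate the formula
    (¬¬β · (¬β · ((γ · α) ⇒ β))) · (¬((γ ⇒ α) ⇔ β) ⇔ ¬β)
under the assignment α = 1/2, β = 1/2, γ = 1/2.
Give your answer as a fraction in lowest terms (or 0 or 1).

1/2

¬β = ¬1/2 = 1/2
¬¬β = ¬1/2 = 1/2
¬β = ¬1/2 = 1/2
γ · α = 1/2 · 1/2 = 1/2
(γ · α) ⇒ β = 1/2 ⇒ 1/2 = 1/2
¬β · ((γ · α) ⇒ β) = 1/2 · 1/2 = 1/2
¬¬β · (¬β · ((γ · α) ⇒ β)) = 1/2 · 1/2 = 1/2
γ ⇒ α = 1/2 ⇒ 1/2 = 1/2
(γ ⇒ α) ⇔ β = 1/2 ⇔ 1/2 = 1/2
¬((γ ⇒ α) ⇔ β) = ¬1/2 = 1/2
¬β = ¬1/2 = 1/2
¬((γ ⇒ α) ⇔ β) ⇔ ¬β = 1/2 ⇔ 1/2 = 1/2
(¬¬β · (¬β · ((γ · α) ⇒ β))) · (¬((γ ⇒ α) ⇔ β) ⇔ ¬β) = 1/2 · 1/2 = 1/2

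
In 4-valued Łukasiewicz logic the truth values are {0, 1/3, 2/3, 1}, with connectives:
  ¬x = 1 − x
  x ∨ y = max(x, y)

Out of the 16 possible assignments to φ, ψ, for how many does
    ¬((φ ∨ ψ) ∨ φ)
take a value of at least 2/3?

4

φ = 0, ψ = 0 ↦ 1  ≥
φ = 0, ψ = 1/3 ↦ 2/3  ≥
φ = 0, ψ = 2/3 ↦ 1/3  <
φ = 0, ψ = 1 ↦ 0  <
φ = 1/3, ψ = 0 ↦ 2/3  ≥
φ = 1/3, ψ = 1/3 ↦ 2/3  ≥
φ = 1/3, ψ = 2/3 ↦ 1/3  <
φ = 1/3, ψ = 1 ↦ 0  <
φ = 2/3, ψ = 0 ↦ 1/3  <
φ = 2/3, ψ = 1/3 ↦ 1/3  <
φ = 2/3, ψ = 2/3 ↦ 1/3  <
φ = 2/3, ψ = 1 ↦ 0  <
φ = 1, ψ = 0 ↦ 0  <
φ = 1, ψ = 1/3 ↦ 0  <
φ = 1, ψ = 2/3 ↦ 0  <
φ = 1, ψ = 1 ↦ 0  <
So 4 of the 16 assignments meet the threshold.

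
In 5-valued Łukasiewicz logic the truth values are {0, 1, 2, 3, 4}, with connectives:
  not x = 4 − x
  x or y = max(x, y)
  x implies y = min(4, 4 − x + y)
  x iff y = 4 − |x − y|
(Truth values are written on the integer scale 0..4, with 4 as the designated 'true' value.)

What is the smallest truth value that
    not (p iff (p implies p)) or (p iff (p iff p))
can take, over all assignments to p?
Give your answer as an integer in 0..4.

2

Take p = 2:
p implies p = 2 implies 2 = 4
p iff (p implies p) = 2 iff 4 = 2
not (p iff (p implies p)) = not 2 = 2
p iff p = 2 iff 2 = 4
p iff (p iff p) = 2 iff 4 = 2
not (p iff (p implies p)) or (p iff (p iff p)) = 2 or 2 = 2
No assignment yields a value below 2, so this is the minimum.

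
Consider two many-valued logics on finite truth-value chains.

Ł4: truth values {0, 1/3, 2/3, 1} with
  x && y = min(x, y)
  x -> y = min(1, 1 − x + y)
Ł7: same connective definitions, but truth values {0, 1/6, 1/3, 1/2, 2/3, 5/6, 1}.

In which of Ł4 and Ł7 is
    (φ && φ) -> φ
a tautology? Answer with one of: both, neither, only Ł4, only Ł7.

In Ł4: every assignment gives 1 — tautology.
In Ł7: every assignment gives 1 — tautology.

both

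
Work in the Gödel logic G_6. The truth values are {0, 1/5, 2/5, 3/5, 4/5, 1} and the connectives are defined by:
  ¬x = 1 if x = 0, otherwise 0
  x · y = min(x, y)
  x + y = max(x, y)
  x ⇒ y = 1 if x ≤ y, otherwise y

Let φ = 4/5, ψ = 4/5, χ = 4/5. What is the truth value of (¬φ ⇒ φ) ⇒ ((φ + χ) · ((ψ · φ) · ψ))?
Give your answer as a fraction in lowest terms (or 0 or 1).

¬φ = ¬4/5 = 0
¬φ ⇒ φ = 0 ⇒ 4/5 = 1
φ + χ = 4/5 + 4/5 = 4/5
ψ · φ = 4/5 · 4/5 = 4/5
(ψ · φ) · ψ = 4/5 · 4/5 = 4/5
(φ + χ) · ((ψ · φ) · ψ) = 4/5 · 4/5 = 4/5
(¬φ ⇒ φ) ⇒ ((φ + χ) · ((ψ · φ) · ψ)) = 1 ⇒ 4/5 = 4/5

4/5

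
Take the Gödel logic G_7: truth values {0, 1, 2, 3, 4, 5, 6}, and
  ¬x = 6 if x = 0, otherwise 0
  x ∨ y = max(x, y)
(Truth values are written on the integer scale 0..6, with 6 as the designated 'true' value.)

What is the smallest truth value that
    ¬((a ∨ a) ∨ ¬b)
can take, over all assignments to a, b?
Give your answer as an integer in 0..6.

0

Take a = 0, b = 0:
a ∨ a = 0 ∨ 0 = 0
¬b = ¬0 = 6
(a ∨ a) ∨ ¬b = 0 ∨ 6 = 6
¬((a ∨ a) ∨ ¬b) = ¬6 = 0
No assignment yields a value below 0, so this is the minimum.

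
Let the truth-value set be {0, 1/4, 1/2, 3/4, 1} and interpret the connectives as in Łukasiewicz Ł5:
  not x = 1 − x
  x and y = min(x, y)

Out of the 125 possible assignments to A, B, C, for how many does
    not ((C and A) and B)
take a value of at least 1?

value 1: 61 assignments (counts)
value 3/4: 37 assignments
value 1/2: 19 assignments
value 1/4: 7 assignments
value 0: 1 assignment
So 61 of the 125 assignments meet the threshold.

61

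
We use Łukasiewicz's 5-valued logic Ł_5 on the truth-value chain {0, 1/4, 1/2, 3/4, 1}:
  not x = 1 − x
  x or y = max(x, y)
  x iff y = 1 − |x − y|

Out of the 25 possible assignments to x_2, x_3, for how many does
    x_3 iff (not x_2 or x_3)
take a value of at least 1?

value 1: 15 assignments (counts)
value 3/4: 4 assignments
value 1/2: 3 assignments
value 1/4: 2 assignments
value 0: 1 assignment
So 15 of the 25 assignments meet the threshold.

15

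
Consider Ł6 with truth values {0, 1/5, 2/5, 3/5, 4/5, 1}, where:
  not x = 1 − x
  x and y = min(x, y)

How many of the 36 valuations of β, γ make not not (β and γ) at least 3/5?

9

value 1: 1 assignment (counts)
value 4/5: 3 assignments (counts)
value 3/5: 5 assignments (counts)
value 2/5: 7 assignments
value 1/5: 9 assignments
value 0: 11 assignments
So 9 of the 36 assignments meet the threshold.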